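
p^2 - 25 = (p - 5)*(p + 5)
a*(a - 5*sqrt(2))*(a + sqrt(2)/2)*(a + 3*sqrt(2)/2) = a^4 - 3*sqrt(2)*a^3 - 37*a^2/2 - 15*sqrt(2)*a/2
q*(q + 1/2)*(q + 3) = q^3 + 7*q^2/2 + 3*q/2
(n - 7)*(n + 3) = n^2 - 4*n - 21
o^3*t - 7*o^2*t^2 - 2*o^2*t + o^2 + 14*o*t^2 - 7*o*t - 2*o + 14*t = (o - 2)*(o - 7*t)*(o*t + 1)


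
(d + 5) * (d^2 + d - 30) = d^3 + 6*d^2 - 25*d - 150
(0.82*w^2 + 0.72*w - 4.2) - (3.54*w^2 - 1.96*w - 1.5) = -2.72*w^2 + 2.68*w - 2.7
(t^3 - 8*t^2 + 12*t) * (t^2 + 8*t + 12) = t^5 - 40*t^3 + 144*t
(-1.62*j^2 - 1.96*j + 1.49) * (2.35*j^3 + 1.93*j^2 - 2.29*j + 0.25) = -3.807*j^5 - 7.7326*j^4 + 3.4285*j^3 + 6.9591*j^2 - 3.9021*j + 0.3725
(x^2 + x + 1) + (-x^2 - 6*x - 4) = -5*x - 3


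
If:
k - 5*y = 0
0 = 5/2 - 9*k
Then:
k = 5/18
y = 1/18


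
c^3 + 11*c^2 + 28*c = c*(c + 4)*(c + 7)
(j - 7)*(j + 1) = j^2 - 6*j - 7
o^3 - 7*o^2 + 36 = (o - 6)*(o - 3)*(o + 2)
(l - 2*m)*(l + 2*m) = l^2 - 4*m^2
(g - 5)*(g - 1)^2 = g^3 - 7*g^2 + 11*g - 5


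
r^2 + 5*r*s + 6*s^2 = (r + 2*s)*(r + 3*s)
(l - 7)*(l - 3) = l^2 - 10*l + 21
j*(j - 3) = j^2 - 3*j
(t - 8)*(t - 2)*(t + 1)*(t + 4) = t^4 - 5*t^3 - 30*t^2 + 40*t + 64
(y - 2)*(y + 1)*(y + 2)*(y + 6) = y^4 + 7*y^3 + 2*y^2 - 28*y - 24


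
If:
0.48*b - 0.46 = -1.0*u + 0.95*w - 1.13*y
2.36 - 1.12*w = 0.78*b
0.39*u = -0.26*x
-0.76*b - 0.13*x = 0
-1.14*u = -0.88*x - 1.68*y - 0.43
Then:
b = 0.24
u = 0.93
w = 1.94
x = -1.40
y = 1.11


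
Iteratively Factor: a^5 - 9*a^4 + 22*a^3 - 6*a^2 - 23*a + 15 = (a + 1)*(a^4 - 10*a^3 + 32*a^2 - 38*a + 15) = (a - 1)*(a + 1)*(a^3 - 9*a^2 + 23*a - 15) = (a - 1)^2*(a + 1)*(a^2 - 8*a + 15) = (a - 5)*(a - 1)^2*(a + 1)*(a - 3)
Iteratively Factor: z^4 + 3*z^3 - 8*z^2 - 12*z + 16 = (z - 1)*(z^3 + 4*z^2 - 4*z - 16) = (z - 2)*(z - 1)*(z^2 + 6*z + 8) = (z - 2)*(z - 1)*(z + 4)*(z + 2)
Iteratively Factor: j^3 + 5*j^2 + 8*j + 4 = (j + 2)*(j^2 + 3*j + 2) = (j + 1)*(j + 2)*(j + 2)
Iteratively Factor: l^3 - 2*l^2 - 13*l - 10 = (l + 2)*(l^2 - 4*l - 5) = (l - 5)*(l + 2)*(l + 1)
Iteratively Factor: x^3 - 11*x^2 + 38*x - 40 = (x - 4)*(x^2 - 7*x + 10) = (x - 4)*(x - 2)*(x - 5)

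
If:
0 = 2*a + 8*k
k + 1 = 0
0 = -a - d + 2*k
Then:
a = 4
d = -6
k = -1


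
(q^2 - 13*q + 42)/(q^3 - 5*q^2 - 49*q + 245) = (q - 6)/(q^2 + 2*q - 35)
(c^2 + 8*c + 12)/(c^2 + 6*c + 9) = (c^2 + 8*c + 12)/(c^2 + 6*c + 9)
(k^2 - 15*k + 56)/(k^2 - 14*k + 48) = (k - 7)/(k - 6)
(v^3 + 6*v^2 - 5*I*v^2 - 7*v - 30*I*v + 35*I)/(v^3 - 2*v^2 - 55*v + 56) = (v - 5*I)/(v - 8)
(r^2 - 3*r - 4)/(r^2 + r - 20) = (r + 1)/(r + 5)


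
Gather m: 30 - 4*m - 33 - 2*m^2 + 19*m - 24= -2*m^2 + 15*m - 27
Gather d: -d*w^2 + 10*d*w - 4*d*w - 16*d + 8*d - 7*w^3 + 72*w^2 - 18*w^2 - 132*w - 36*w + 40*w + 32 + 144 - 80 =d*(-w^2 + 6*w - 8) - 7*w^3 + 54*w^2 - 128*w + 96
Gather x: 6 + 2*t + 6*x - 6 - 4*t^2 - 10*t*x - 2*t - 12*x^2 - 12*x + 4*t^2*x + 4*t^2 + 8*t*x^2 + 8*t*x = x^2*(8*t - 12) + x*(4*t^2 - 2*t - 6)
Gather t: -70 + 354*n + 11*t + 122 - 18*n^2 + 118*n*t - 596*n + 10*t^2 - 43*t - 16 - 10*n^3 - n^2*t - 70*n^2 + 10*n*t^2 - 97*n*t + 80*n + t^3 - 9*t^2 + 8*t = -10*n^3 - 88*n^2 - 162*n + t^3 + t^2*(10*n + 1) + t*(-n^2 + 21*n - 24) + 36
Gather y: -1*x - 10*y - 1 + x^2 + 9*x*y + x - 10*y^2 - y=x^2 - 10*y^2 + y*(9*x - 11) - 1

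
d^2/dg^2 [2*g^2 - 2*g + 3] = 4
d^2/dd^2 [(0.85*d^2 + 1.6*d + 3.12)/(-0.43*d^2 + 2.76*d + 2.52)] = (-2.60924*d^3 - 8.987688*d^2 + 11.814336*d - 42.834528)/(0.079507*d^6 - 1.530972*d^5 + 8.42886*d^4 - 3.08016*d^3 - 49.39704*d^2 - 52.581312*d - 16.003008)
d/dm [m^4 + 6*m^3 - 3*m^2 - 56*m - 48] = 4*m^3 + 18*m^2 - 6*m - 56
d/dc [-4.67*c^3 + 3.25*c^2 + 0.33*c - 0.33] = -14.01*c^2 + 6.5*c + 0.33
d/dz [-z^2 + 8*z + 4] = 8 - 2*z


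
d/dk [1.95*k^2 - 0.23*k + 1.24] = 3.9*k - 0.23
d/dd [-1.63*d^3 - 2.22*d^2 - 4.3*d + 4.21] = -4.89*d^2 - 4.44*d - 4.3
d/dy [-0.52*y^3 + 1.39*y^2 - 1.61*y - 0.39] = -1.56*y^2 + 2.78*y - 1.61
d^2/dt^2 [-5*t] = 0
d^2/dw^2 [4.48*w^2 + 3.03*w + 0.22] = 8.96000000000000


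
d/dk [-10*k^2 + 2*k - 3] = 2 - 20*k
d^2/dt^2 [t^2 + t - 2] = 2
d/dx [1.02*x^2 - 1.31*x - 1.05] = 2.04*x - 1.31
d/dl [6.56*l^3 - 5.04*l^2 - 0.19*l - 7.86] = 19.68*l^2 - 10.08*l - 0.19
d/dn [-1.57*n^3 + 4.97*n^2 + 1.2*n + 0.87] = -4.71*n^2 + 9.94*n + 1.2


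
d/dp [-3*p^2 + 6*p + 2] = 6 - 6*p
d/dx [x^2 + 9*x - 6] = 2*x + 9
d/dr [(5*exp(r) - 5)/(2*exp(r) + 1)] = 15*exp(r)/(2*exp(r) + 1)^2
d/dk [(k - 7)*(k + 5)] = 2*k - 2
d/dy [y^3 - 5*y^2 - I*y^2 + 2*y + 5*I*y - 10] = 3*y^2 - 10*y - 2*I*y + 2 + 5*I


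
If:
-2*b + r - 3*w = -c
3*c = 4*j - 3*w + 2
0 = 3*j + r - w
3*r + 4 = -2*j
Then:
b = -13*w/7 - 1/7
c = 10/7 - 3*w/7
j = 3*w/7 + 4/7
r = -2*w/7 - 12/7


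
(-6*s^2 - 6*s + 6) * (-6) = 36*s^2 + 36*s - 36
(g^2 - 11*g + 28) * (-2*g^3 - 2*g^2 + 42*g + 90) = -2*g^5 + 20*g^4 + 8*g^3 - 428*g^2 + 186*g + 2520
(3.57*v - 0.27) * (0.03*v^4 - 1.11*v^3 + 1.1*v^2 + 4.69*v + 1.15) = 0.1071*v^5 - 3.9708*v^4 + 4.2267*v^3 + 16.4463*v^2 + 2.8392*v - 0.3105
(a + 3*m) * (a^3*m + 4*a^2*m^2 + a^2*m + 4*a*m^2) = a^4*m + 7*a^3*m^2 + a^3*m + 12*a^2*m^3 + 7*a^2*m^2 + 12*a*m^3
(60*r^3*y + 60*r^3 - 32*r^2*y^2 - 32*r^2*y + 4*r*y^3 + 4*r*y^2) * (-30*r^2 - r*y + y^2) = -1800*r^5*y - 1800*r^5 + 900*r^4*y^2 + 900*r^4*y - 28*r^3*y^3 - 28*r^3*y^2 - 36*r^2*y^4 - 36*r^2*y^3 + 4*r*y^5 + 4*r*y^4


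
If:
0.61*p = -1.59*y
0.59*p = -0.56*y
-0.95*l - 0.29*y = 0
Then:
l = 0.00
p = 0.00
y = 0.00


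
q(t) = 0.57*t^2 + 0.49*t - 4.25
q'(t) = 1.14*t + 0.49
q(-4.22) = 3.83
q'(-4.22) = -4.32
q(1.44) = -2.36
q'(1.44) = 2.13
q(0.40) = -3.96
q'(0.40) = 0.95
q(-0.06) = -4.28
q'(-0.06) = 0.42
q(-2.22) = -2.53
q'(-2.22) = -2.04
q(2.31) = -0.08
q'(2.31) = 3.12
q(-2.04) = -2.88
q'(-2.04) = -1.84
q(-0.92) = -4.22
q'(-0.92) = -0.56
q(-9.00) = 37.51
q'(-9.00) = -9.77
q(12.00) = 83.71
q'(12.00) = 14.17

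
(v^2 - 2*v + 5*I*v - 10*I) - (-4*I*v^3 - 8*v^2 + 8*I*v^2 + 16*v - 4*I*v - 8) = 4*I*v^3 + 9*v^2 - 8*I*v^2 - 18*v + 9*I*v + 8 - 10*I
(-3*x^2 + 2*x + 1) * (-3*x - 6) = 9*x^3 + 12*x^2 - 15*x - 6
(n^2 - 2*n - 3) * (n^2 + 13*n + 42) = n^4 + 11*n^3 + 13*n^2 - 123*n - 126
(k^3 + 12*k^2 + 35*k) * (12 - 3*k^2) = -3*k^5 - 36*k^4 - 93*k^3 + 144*k^2 + 420*k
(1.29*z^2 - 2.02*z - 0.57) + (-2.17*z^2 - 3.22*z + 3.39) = -0.88*z^2 - 5.24*z + 2.82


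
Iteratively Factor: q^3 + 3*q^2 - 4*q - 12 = (q + 3)*(q^2 - 4) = (q - 2)*(q + 3)*(q + 2)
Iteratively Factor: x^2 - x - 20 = (x - 5)*(x + 4)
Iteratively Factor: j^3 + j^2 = (j + 1)*(j^2) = j*(j + 1)*(j)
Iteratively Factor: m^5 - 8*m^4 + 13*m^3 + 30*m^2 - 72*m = (m + 2)*(m^4 - 10*m^3 + 33*m^2 - 36*m) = (m - 3)*(m + 2)*(m^3 - 7*m^2 + 12*m) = m*(m - 3)*(m + 2)*(m^2 - 7*m + 12) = m*(m - 3)^2*(m + 2)*(m - 4)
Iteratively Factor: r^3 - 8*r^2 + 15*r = (r)*(r^2 - 8*r + 15) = r*(r - 3)*(r - 5)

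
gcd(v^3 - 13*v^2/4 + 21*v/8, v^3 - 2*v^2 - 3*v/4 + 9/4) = v - 3/2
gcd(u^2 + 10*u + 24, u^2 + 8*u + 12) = u + 6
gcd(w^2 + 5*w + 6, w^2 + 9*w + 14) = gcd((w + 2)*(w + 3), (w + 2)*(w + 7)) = w + 2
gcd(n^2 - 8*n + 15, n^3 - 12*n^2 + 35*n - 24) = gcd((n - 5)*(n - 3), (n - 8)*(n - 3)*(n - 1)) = n - 3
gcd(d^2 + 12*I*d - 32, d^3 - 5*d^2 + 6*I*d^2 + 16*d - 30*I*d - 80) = d + 8*I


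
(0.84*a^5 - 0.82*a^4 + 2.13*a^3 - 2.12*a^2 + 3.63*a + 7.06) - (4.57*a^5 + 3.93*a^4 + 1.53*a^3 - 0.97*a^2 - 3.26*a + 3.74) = -3.73*a^5 - 4.75*a^4 + 0.6*a^3 - 1.15*a^2 + 6.89*a + 3.32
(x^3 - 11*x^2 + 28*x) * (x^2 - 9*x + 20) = x^5 - 20*x^4 + 147*x^3 - 472*x^2 + 560*x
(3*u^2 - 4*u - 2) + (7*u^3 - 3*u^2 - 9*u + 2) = 7*u^3 - 13*u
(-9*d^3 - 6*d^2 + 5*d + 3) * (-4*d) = 36*d^4 + 24*d^3 - 20*d^2 - 12*d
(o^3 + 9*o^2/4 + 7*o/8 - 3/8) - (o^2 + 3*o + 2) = o^3 + 5*o^2/4 - 17*o/8 - 19/8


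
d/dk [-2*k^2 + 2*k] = 2 - 4*k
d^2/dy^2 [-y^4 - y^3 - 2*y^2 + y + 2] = -12*y^2 - 6*y - 4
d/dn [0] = 0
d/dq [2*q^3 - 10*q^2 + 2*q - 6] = 6*q^2 - 20*q + 2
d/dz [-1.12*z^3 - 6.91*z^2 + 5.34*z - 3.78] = -3.36*z^2 - 13.82*z + 5.34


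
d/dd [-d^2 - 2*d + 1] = -2*d - 2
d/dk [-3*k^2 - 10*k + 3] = -6*k - 10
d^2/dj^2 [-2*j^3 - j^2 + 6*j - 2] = -12*j - 2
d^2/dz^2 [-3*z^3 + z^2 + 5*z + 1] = 2 - 18*z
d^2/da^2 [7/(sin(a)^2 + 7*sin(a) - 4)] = 7*(-4*sin(a)^4 - 21*sin(a)^3 - 59*sin(a)^2 + 14*sin(a) + 106)/(sin(a)^2 + 7*sin(a) - 4)^3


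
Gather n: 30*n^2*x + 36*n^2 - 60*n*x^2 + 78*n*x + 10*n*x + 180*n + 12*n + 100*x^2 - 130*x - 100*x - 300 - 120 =n^2*(30*x + 36) + n*(-60*x^2 + 88*x + 192) + 100*x^2 - 230*x - 420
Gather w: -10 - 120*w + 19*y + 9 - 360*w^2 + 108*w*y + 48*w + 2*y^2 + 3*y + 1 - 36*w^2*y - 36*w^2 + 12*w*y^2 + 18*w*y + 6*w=w^2*(-36*y - 396) + w*(12*y^2 + 126*y - 66) + 2*y^2 + 22*y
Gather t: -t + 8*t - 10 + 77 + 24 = 7*t + 91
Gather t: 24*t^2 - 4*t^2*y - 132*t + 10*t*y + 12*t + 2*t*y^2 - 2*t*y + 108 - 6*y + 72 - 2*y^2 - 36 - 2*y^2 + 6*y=t^2*(24 - 4*y) + t*(2*y^2 + 8*y - 120) - 4*y^2 + 144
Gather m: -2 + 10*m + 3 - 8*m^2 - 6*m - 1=-8*m^2 + 4*m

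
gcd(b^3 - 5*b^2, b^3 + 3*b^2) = b^2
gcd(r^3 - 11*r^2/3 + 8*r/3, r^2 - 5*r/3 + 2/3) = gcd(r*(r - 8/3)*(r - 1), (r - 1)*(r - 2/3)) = r - 1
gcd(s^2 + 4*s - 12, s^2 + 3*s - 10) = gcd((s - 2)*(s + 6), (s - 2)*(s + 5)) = s - 2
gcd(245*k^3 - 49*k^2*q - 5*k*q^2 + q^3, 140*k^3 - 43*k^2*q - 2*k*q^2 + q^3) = -35*k^2 + 2*k*q + q^2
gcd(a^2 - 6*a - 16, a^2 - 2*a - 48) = a - 8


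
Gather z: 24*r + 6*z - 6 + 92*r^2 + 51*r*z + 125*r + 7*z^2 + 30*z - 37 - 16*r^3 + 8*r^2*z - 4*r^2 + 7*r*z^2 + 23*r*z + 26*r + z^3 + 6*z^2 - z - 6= -16*r^3 + 88*r^2 + 175*r + z^3 + z^2*(7*r + 13) + z*(8*r^2 + 74*r + 35) - 49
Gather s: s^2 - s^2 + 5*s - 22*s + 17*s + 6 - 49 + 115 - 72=0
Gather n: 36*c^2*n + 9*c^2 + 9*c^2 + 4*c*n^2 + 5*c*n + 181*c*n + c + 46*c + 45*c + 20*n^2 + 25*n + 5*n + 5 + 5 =18*c^2 + 92*c + n^2*(4*c + 20) + n*(36*c^2 + 186*c + 30) + 10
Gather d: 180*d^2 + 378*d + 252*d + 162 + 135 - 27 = 180*d^2 + 630*d + 270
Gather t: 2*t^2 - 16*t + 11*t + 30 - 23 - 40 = 2*t^2 - 5*t - 33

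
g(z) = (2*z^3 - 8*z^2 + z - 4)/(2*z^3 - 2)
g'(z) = -6*z^2*(2*z^3 - 8*z^2 + z - 4)/(2*z^3 - 2)^2 + (6*z^2 - 16*z + 1)/(2*z^3 - 2) = (4*z^4 - z^3 + 3*z^2 + 8*z - 1/2)/(z^6 - 2*z^3 + 1)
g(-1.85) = 3.13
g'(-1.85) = 0.90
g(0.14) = 2.01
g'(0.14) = 0.68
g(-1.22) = 3.69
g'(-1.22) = 0.62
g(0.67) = 4.52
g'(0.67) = 13.73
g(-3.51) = 2.18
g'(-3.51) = 0.34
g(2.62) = -0.60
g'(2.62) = 0.73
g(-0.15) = 2.16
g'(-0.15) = -1.62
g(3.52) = -0.15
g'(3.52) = 0.35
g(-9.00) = 1.45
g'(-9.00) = 0.05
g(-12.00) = 1.34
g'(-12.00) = 0.03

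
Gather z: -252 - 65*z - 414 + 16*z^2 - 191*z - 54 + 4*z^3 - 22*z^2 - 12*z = 4*z^3 - 6*z^2 - 268*z - 720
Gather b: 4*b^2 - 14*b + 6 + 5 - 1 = 4*b^2 - 14*b + 10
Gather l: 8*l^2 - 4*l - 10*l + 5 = 8*l^2 - 14*l + 5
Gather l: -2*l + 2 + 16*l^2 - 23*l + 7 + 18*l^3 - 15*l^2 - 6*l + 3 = 18*l^3 + l^2 - 31*l + 12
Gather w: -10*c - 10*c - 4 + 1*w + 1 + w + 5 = -20*c + 2*w + 2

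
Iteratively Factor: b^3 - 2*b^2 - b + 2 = (b + 1)*(b^2 - 3*b + 2) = (b - 1)*(b + 1)*(b - 2)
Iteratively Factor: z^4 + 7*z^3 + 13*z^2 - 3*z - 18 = (z + 3)*(z^3 + 4*z^2 + z - 6) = (z - 1)*(z + 3)*(z^2 + 5*z + 6) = (z - 1)*(z + 2)*(z + 3)*(z + 3)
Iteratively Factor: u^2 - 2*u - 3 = (u - 3)*(u + 1)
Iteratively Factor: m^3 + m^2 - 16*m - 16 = (m + 4)*(m^2 - 3*m - 4) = (m + 1)*(m + 4)*(m - 4)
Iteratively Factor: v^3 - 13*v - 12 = (v - 4)*(v^2 + 4*v + 3) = (v - 4)*(v + 1)*(v + 3)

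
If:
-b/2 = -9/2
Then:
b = 9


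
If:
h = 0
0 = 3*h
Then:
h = 0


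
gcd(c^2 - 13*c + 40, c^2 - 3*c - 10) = c - 5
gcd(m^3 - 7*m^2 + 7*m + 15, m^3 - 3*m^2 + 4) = m + 1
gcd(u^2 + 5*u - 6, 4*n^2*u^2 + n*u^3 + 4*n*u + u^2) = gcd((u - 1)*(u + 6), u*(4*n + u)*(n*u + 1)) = 1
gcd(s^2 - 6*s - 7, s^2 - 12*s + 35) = s - 7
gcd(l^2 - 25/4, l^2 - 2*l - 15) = 1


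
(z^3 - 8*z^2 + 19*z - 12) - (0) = z^3 - 8*z^2 + 19*z - 12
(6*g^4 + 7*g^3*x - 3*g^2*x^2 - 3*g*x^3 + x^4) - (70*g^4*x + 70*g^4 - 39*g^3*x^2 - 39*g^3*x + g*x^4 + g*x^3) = -70*g^4*x - 64*g^4 + 39*g^3*x^2 + 46*g^3*x - 3*g^2*x^2 - g*x^4 - 4*g*x^3 + x^4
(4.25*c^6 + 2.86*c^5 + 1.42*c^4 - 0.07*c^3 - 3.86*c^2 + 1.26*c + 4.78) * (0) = 0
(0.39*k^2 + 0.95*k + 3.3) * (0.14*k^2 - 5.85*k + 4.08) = 0.0546*k^4 - 2.1485*k^3 - 3.5043*k^2 - 15.429*k + 13.464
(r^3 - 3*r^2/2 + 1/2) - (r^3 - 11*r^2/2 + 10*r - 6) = 4*r^2 - 10*r + 13/2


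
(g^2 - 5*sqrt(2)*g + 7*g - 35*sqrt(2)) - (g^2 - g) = -5*sqrt(2)*g + 8*g - 35*sqrt(2)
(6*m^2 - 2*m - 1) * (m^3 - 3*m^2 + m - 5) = 6*m^5 - 20*m^4 + 11*m^3 - 29*m^2 + 9*m + 5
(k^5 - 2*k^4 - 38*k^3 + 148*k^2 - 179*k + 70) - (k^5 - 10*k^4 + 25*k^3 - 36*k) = 8*k^4 - 63*k^3 + 148*k^2 - 143*k + 70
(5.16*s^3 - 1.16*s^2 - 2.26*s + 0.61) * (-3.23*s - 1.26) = -16.6668*s^4 - 2.7548*s^3 + 8.7614*s^2 + 0.8773*s - 0.7686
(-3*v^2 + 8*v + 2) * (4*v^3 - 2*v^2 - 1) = -12*v^5 + 38*v^4 - 8*v^3 - v^2 - 8*v - 2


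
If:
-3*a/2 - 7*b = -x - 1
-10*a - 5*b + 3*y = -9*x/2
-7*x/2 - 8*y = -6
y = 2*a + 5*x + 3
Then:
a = 624/11983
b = 837/11983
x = -5188/11983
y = 11257/11983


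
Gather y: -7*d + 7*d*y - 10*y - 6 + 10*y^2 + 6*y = -7*d + 10*y^2 + y*(7*d - 4) - 6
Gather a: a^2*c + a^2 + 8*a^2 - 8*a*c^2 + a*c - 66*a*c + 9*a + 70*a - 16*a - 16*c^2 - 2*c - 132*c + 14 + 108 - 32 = a^2*(c + 9) + a*(-8*c^2 - 65*c + 63) - 16*c^2 - 134*c + 90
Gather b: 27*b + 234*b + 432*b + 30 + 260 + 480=693*b + 770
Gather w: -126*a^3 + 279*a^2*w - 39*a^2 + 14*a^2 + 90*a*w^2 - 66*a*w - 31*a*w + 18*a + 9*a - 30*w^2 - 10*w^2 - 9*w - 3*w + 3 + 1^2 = -126*a^3 - 25*a^2 + 27*a + w^2*(90*a - 40) + w*(279*a^2 - 97*a - 12) + 4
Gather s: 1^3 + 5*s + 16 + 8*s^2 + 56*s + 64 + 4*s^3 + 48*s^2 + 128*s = 4*s^3 + 56*s^2 + 189*s + 81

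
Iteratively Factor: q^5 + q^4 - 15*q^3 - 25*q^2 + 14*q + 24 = (q - 1)*(q^4 + 2*q^3 - 13*q^2 - 38*q - 24) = (q - 1)*(q + 1)*(q^3 + q^2 - 14*q - 24) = (q - 1)*(q + 1)*(q + 3)*(q^2 - 2*q - 8) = (q - 1)*(q + 1)*(q + 2)*(q + 3)*(q - 4)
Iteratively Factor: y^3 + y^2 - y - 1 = (y - 1)*(y^2 + 2*y + 1) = (y - 1)*(y + 1)*(y + 1)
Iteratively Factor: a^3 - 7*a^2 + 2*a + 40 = (a + 2)*(a^2 - 9*a + 20) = (a - 5)*(a + 2)*(a - 4)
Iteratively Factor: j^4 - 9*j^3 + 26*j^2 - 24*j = (j - 3)*(j^3 - 6*j^2 + 8*j) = (j - 4)*(j - 3)*(j^2 - 2*j) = (j - 4)*(j - 3)*(j - 2)*(j)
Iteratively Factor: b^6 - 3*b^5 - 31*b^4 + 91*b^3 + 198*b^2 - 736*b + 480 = (b - 3)*(b^5 - 31*b^3 - 2*b^2 + 192*b - 160) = (b - 5)*(b - 3)*(b^4 + 5*b^3 - 6*b^2 - 32*b + 32) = (b - 5)*(b - 3)*(b - 1)*(b^3 + 6*b^2 - 32) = (b - 5)*(b - 3)*(b - 1)*(b + 4)*(b^2 + 2*b - 8) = (b - 5)*(b - 3)*(b - 2)*(b - 1)*(b + 4)*(b + 4)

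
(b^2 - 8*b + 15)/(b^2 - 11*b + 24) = (b - 5)/(b - 8)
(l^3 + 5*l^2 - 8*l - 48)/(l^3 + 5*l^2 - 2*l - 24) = (l^2 + l - 12)/(l^2 + l - 6)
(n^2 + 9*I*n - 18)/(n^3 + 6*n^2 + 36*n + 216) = (n + 3*I)/(n^2 + 6*n*(1 - I) - 36*I)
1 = 1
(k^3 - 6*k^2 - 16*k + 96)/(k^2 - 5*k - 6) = (k^2 - 16)/(k + 1)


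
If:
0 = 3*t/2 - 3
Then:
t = 2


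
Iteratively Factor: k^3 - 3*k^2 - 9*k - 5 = (k + 1)*(k^2 - 4*k - 5) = (k - 5)*(k + 1)*(k + 1)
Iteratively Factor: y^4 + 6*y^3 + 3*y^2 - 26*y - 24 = (y - 2)*(y^3 + 8*y^2 + 19*y + 12) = (y - 2)*(y + 1)*(y^2 + 7*y + 12) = (y - 2)*(y + 1)*(y + 4)*(y + 3)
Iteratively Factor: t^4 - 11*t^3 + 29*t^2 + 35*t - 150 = (t - 5)*(t^3 - 6*t^2 - t + 30) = (t - 5)*(t - 3)*(t^2 - 3*t - 10) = (t - 5)*(t - 3)*(t + 2)*(t - 5)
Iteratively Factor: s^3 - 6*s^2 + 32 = (s + 2)*(s^2 - 8*s + 16) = (s - 4)*(s + 2)*(s - 4)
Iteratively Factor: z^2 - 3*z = (z - 3)*(z)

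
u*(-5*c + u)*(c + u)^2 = -5*c^3*u - 9*c^2*u^2 - 3*c*u^3 + u^4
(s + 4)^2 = s^2 + 8*s + 16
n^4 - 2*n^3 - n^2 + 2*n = n*(n - 2)*(n - 1)*(n + 1)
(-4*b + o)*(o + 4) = -4*b*o - 16*b + o^2 + 4*o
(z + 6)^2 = z^2 + 12*z + 36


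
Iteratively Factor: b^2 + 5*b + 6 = (b + 3)*(b + 2)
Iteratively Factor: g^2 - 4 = (g - 2)*(g + 2)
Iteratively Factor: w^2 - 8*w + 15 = (w - 3)*(w - 5)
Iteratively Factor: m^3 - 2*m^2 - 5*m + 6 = (m - 1)*(m^2 - m - 6) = (m - 1)*(m + 2)*(m - 3)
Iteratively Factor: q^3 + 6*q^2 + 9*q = (q + 3)*(q^2 + 3*q) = q*(q + 3)*(q + 3)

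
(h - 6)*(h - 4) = h^2 - 10*h + 24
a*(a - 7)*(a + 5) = a^3 - 2*a^2 - 35*a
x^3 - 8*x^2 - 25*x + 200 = (x - 8)*(x - 5)*(x + 5)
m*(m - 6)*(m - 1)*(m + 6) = m^4 - m^3 - 36*m^2 + 36*m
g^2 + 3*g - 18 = (g - 3)*(g + 6)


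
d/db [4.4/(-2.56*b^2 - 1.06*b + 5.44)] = (22.528*b + 4.664)/(2.56*b^2 + 1.06*b - 5.44)^2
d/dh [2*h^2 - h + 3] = 4*h - 1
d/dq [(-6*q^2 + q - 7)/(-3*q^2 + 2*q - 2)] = 3*(-3*q^2 - 6*q + 4)/(9*q^4 - 12*q^3 + 16*q^2 - 8*q + 4)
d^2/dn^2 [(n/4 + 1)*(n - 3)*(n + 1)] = 3*n/2 + 1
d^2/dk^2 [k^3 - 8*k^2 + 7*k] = 6*k - 16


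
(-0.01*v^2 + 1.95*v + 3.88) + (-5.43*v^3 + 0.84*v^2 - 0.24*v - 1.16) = -5.43*v^3 + 0.83*v^2 + 1.71*v + 2.72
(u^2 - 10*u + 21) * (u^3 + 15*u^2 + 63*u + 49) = u^5 + 5*u^4 - 66*u^3 - 266*u^2 + 833*u + 1029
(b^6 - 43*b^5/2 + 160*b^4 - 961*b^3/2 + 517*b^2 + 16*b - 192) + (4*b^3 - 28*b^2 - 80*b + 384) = b^6 - 43*b^5/2 + 160*b^4 - 953*b^3/2 + 489*b^2 - 64*b + 192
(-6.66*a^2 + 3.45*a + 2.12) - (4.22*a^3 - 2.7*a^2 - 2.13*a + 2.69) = -4.22*a^3 - 3.96*a^2 + 5.58*a - 0.57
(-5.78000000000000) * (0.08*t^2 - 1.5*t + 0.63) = -0.4624*t^2 + 8.67*t - 3.6414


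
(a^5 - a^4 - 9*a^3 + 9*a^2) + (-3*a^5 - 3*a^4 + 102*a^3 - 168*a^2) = -2*a^5 - 4*a^4 + 93*a^3 - 159*a^2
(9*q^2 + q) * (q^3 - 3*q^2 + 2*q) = 9*q^5 - 26*q^4 + 15*q^3 + 2*q^2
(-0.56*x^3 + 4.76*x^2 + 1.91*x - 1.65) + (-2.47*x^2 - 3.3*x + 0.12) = -0.56*x^3 + 2.29*x^2 - 1.39*x - 1.53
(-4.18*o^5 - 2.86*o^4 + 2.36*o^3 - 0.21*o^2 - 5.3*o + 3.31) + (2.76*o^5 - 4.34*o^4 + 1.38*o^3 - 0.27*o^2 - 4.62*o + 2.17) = -1.42*o^5 - 7.2*o^4 + 3.74*o^3 - 0.48*o^2 - 9.92*o + 5.48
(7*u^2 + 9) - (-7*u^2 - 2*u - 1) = 14*u^2 + 2*u + 10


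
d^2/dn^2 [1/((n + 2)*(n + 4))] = 2*((n + 2)^2 + (n + 2)*(n + 4) + (n + 4)^2)/((n + 2)^3*(n + 4)^3)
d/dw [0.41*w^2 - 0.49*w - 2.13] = 0.82*w - 0.49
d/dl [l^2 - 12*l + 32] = 2*l - 12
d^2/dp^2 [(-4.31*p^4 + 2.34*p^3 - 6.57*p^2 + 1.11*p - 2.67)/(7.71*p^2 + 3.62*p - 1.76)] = (-512.408142*p^6 - 721.757771999999*p^5 + 12.0300719999996*p^4 + 1062.898202*p^3 - 1736.867634*p^2 - 313.257564*p - 168.99756)/(458.314011*p^6 + 645.562926*p^5 - 10.760076*p^4 - 247.293784*p^3 + 2.456256*p^2 + 33.639936*p - 5.451776)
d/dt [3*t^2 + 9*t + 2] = 6*t + 9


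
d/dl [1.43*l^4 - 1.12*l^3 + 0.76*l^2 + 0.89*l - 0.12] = 5.72*l^3 - 3.36*l^2 + 1.52*l + 0.89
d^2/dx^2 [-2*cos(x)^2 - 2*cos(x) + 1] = 2*cos(x) + 4*cos(2*x)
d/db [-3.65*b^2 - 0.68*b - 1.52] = -7.3*b - 0.68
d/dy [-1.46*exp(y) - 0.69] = -1.46*exp(y)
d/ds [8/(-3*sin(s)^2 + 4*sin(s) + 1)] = 16*(3*sin(s) - 2)*cos(s)/(-3*sin(s)^2 + 4*sin(s) + 1)^2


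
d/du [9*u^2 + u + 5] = 18*u + 1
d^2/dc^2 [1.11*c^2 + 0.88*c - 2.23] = 2.22000000000000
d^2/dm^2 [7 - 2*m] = 0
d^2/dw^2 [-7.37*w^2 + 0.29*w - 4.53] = -14.7400000000000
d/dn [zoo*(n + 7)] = zoo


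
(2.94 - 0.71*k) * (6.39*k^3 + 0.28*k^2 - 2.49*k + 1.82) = -4.5369*k^4 + 18.5878*k^3 + 2.5911*k^2 - 8.6128*k + 5.3508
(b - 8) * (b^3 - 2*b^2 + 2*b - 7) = b^4 - 10*b^3 + 18*b^2 - 23*b + 56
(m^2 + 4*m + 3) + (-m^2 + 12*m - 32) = 16*m - 29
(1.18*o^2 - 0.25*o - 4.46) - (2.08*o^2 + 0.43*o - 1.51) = -0.9*o^2 - 0.68*o - 2.95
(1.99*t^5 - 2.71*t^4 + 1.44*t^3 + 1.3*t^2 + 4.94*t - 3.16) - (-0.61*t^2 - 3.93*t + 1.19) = 1.99*t^5 - 2.71*t^4 + 1.44*t^3 + 1.91*t^2 + 8.87*t - 4.35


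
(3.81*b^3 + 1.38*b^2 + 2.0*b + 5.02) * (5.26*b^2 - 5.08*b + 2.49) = 20.0406*b^5 - 12.096*b^4 + 12.9965*b^3 + 19.6814*b^2 - 20.5216*b + 12.4998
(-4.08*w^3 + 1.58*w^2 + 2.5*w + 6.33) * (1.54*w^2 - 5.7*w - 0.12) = -6.2832*w^5 + 25.6892*w^4 - 4.6664*w^3 - 4.6914*w^2 - 36.381*w - 0.7596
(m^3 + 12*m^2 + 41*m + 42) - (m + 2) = m^3 + 12*m^2 + 40*m + 40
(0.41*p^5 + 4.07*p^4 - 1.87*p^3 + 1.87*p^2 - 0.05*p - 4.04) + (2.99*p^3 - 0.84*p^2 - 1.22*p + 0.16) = 0.41*p^5 + 4.07*p^4 + 1.12*p^3 + 1.03*p^2 - 1.27*p - 3.88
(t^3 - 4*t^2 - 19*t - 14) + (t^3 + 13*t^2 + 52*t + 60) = 2*t^3 + 9*t^2 + 33*t + 46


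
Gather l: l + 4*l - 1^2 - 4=5*l - 5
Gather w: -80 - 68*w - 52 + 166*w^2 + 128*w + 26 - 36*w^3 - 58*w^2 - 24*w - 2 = -36*w^3 + 108*w^2 + 36*w - 108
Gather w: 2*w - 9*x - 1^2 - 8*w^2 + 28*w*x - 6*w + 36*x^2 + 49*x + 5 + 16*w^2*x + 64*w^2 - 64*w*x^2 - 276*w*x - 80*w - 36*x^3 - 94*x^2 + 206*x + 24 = w^2*(16*x + 56) + w*(-64*x^2 - 248*x - 84) - 36*x^3 - 58*x^2 + 246*x + 28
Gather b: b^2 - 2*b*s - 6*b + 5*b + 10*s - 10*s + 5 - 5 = b^2 + b*(-2*s - 1)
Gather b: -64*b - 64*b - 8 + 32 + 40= 64 - 128*b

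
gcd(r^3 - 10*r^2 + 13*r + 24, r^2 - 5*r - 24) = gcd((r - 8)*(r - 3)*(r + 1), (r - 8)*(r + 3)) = r - 8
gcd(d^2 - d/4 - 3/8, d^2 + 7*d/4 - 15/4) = 1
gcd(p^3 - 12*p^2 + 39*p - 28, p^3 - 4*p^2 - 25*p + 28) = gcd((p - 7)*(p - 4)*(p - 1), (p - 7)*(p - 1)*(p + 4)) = p^2 - 8*p + 7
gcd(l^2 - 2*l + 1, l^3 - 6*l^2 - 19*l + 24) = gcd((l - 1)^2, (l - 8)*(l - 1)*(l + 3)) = l - 1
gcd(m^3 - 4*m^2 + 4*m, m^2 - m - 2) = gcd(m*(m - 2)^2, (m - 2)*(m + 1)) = m - 2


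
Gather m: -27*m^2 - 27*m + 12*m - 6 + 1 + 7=-27*m^2 - 15*m + 2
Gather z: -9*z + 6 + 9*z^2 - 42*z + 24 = 9*z^2 - 51*z + 30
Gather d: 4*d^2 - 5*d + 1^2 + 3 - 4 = 4*d^2 - 5*d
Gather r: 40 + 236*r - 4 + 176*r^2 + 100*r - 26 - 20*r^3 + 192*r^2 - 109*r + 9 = -20*r^3 + 368*r^2 + 227*r + 19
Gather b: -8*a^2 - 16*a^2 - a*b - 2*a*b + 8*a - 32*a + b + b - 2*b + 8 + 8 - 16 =-24*a^2 - 3*a*b - 24*a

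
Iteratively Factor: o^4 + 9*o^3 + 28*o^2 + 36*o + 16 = (o + 2)*(o^3 + 7*o^2 + 14*o + 8) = (o + 1)*(o + 2)*(o^2 + 6*o + 8) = (o + 1)*(o + 2)*(o + 4)*(o + 2)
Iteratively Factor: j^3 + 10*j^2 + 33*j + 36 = (j + 3)*(j^2 + 7*j + 12) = (j + 3)^2*(j + 4)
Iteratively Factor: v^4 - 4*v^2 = (v)*(v^3 - 4*v) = v*(v + 2)*(v^2 - 2*v) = v*(v - 2)*(v + 2)*(v)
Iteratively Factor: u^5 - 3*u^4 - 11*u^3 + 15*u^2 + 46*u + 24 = (u + 1)*(u^4 - 4*u^3 - 7*u^2 + 22*u + 24) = (u - 3)*(u + 1)*(u^3 - u^2 - 10*u - 8) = (u - 4)*(u - 3)*(u + 1)*(u^2 + 3*u + 2) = (u - 4)*(u - 3)*(u + 1)^2*(u + 2)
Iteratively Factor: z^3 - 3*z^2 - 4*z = (z + 1)*(z^2 - 4*z) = z*(z + 1)*(z - 4)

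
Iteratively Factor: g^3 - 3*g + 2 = (g - 1)*(g^2 + g - 2) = (g - 1)^2*(g + 2)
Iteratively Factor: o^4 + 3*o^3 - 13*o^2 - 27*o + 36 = (o - 3)*(o^3 + 6*o^2 + 5*o - 12) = (o - 3)*(o + 3)*(o^2 + 3*o - 4) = (o - 3)*(o - 1)*(o + 3)*(o + 4)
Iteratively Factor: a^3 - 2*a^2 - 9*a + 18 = (a - 2)*(a^2 - 9) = (a - 3)*(a - 2)*(a + 3)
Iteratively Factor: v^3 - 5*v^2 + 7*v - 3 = (v - 3)*(v^2 - 2*v + 1) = (v - 3)*(v - 1)*(v - 1)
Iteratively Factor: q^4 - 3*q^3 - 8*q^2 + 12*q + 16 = (q + 1)*(q^3 - 4*q^2 - 4*q + 16) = (q - 4)*(q + 1)*(q^2 - 4) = (q - 4)*(q + 1)*(q + 2)*(q - 2)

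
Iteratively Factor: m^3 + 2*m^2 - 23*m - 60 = (m + 4)*(m^2 - 2*m - 15) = (m + 3)*(m + 4)*(m - 5)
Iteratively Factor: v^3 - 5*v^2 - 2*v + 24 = (v + 2)*(v^2 - 7*v + 12) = (v - 4)*(v + 2)*(v - 3)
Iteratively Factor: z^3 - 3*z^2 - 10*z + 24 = (z - 2)*(z^2 - z - 12) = (z - 4)*(z - 2)*(z + 3)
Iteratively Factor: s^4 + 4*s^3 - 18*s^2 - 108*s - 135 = (s - 5)*(s^3 + 9*s^2 + 27*s + 27) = (s - 5)*(s + 3)*(s^2 + 6*s + 9) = (s - 5)*(s + 3)^2*(s + 3)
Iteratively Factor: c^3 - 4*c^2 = (c)*(c^2 - 4*c) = c*(c - 4)*(c)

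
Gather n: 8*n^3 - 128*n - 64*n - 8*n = 8*n^3 - 200*n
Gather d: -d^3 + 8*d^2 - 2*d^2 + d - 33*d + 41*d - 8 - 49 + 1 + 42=-d^3 + 6*d^2 + 9*d - 14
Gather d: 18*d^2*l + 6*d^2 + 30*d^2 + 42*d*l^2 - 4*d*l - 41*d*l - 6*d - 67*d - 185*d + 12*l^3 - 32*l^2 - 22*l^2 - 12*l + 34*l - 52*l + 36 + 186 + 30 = d^2*(18*l + 36) + d*(42*l^2 - 45*l - 258) + 12*l^3 - 54*l^2 - 30*l + 252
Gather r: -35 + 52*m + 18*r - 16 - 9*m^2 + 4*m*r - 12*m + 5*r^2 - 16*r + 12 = -9*m^2 + 40*m + 5*r^2 + r*(4*m + 2) - 39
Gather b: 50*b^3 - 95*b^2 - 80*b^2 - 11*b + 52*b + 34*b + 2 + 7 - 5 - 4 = 50*b^3 - 175*b^2 + 75*b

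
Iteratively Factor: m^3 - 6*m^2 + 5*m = (m)*(m^2 - 6*m + 5) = m*(m - 1)*(m - 5)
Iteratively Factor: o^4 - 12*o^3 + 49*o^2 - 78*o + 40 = (o - 2)*(o^3 - 10*o^2 + 29*o - 20) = (o - 4)*(o - 2)*(o^2 - 6*o + 5) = (o - 4)*(o - 2)*(o - 1)*(o - 5)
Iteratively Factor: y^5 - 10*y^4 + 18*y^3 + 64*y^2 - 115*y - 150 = (y - 5)*(y^4 - 5*y^3 - 7*y^2 + 29*y + 30) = (y - 5)*(y - 3)*(y^3 - 2*y^2 - 13*y - 10) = (y - 5)^2*(y - 3)*(y^2 + 3*y + 2) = (y - 5)^2*(y - 3)*(y + 1)*(y + 2)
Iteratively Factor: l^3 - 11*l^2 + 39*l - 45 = (l - 3)*(l^2 - 8*l + 15) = (l - 5)*(l - 3)*(l - 3)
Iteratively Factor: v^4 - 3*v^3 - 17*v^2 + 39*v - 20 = (v + 4)*(v^3 - 7*v^2 + 11*v - 5) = (v - 1)*(v + 4)*(v^2 - 6*v + 5) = (v - 5)*(v - 1)*(v + 4)*(v - 1)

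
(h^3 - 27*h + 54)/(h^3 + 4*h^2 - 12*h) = (h^2 - 6*h + 9)/(h*(h - 2))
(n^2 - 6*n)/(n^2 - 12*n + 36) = n/(n - 6)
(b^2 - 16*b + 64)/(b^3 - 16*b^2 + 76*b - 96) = (b - 8)/(b^2 - 8*b + 12)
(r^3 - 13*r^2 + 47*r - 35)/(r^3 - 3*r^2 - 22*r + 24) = (r^2 - 12*r + 35)/(r^2 - 2*r - 24)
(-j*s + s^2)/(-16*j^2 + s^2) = s*(j - s)/(16*j^2 - s^2)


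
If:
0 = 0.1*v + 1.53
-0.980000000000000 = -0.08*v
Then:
No Solution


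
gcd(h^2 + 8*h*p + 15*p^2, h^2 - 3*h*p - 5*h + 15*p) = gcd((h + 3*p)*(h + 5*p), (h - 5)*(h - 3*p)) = 1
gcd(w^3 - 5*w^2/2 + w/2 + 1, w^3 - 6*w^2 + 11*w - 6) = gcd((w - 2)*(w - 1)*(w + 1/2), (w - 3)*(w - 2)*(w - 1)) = w^2 - 3*w + 2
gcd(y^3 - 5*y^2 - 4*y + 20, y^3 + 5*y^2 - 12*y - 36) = y + 2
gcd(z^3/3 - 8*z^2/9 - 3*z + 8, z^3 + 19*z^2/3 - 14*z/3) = 1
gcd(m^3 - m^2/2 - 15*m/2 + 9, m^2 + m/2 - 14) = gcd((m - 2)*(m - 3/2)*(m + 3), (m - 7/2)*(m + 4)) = 1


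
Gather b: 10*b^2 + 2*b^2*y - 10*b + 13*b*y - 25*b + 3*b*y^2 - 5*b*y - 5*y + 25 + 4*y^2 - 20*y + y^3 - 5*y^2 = b^2*(2*y + 10) + b*(3*y^2 + 8*y - 35) + y^3 - y^2 - 25*y + 25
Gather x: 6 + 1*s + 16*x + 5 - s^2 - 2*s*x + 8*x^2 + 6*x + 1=-s^2 + s + 8*x^2 + x*(22 - 2*s) + 12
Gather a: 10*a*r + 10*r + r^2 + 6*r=10*a*r + r^2 + 16*r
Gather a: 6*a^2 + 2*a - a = 6*a^2 + a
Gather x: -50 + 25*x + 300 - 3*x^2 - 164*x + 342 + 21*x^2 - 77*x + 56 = 18*x^2 - 216*x + 648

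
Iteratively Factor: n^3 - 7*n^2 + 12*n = (n)*(n^2 - 7*n + 12) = n*(n - 4)*(n - 3)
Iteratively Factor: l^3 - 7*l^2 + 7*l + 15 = (l - 5)*(l^2 - 2*l - 3) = (l - 5)*(l + 1)*(l - 3)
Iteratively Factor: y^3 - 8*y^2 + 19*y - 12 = (y - 1)*(y^2 - 7*y + 12) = (y - 4)*(y - 1)*(y - 3)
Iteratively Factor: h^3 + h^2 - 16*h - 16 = (h - 4)*(h^2 + 5*h + 4) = (h - 4)*(h + 1)*(h + 4)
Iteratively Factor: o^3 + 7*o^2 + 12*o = (o + 4)*(o^2 + 3*o) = o*(o + 4)*(o + 3)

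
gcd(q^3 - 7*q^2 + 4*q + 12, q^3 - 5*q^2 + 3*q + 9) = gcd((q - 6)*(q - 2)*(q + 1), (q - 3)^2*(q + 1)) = q + 1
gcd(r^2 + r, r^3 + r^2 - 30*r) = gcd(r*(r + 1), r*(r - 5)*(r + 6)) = r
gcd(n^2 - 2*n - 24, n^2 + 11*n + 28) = n + 4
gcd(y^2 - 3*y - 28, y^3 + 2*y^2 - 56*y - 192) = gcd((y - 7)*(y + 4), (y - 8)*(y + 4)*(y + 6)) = y + 4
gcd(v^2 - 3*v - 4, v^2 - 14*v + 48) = 1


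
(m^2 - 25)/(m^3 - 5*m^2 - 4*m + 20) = (m + 5)/(m^2 - 4)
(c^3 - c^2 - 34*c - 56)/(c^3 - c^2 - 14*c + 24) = (c^2 - 5*c - 14)/(c^2 - 5*c + 6)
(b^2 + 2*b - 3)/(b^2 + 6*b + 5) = (b^2 + 2*b - 3)/(b^2 + 6*b + 5)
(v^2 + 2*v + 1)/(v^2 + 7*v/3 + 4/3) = 3*(v + 1)/(3*v + 4)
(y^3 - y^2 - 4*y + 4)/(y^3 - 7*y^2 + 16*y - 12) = (y^2 + y - 2)/(y^2 - 5*y + 6)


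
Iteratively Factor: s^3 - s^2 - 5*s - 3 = (s - 3)*(s^2 + 2*s + 1) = (s - 3)*(s + 1)*(s + 1)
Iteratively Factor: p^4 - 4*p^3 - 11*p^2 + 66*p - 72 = (p - 3)*(p^3 - p^2 - 14*p + 24) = (p - 3)^2*(p^2 + 2*p - 8) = (p - 3)^2*(p - 2)*(p + 4)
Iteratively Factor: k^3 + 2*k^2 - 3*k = (k - 1)*(k^2 + 3*k) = k*(k - 1)*(k + 3)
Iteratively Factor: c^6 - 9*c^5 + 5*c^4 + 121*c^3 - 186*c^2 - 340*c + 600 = (c + 3)*(c^5 - 12*c^4 + 41*c^3 - 2*c^2 - 180*c + 200) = (c - 2)*(c + 3)*(c^4 - 10*c^3 + 21*c^2 + 40*c - 100) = (c - 2)*(c + 2)*(c + 3)*(c^3 - 12*c^2 + 45*c - 50) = (c - 2)^2*(c + 2)*(c + 3)*(c^2 - 10*c + 25) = (c - 5)*(c - 2)^2*(c + 2)*(c + 3)*(c - 5)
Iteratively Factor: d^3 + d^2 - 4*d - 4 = (d + 2)*(d^2 - d - 2) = (d + 1)*(d + 2)*(d - 2)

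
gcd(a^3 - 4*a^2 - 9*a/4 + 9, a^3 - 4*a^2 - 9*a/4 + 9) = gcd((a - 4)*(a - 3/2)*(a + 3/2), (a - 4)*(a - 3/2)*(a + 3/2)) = a^3 - 4*a^2 - 9*a/4 + 9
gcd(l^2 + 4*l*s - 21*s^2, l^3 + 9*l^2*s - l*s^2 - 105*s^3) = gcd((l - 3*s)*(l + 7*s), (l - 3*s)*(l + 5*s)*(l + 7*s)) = -l^2 - 4*l*s + 21*s^2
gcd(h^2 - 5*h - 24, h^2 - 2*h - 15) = h + 3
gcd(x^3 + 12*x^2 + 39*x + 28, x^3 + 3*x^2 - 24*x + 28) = x + 7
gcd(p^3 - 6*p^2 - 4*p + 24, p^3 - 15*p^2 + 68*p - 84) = p^2 - 8*p + 12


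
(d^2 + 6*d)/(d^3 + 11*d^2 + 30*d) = 1/(d + 5)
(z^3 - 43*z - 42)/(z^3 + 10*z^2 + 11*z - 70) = (z^3 - 43*z - 42)/(z^3 + 10*z^2 + 11*z - 70)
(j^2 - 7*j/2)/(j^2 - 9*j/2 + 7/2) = j/(j - 1)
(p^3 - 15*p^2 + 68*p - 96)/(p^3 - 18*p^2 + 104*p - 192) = (p - 3)/(p - 6)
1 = 1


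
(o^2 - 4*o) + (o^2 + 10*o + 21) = 2*o^2 + 6*o + 21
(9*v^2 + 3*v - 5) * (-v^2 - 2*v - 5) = -9*v^4 - 21*v^3 - 46*v^2 - 5*v + 25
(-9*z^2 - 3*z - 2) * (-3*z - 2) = 27*z^3 + 27*z^2 + 12*z + 4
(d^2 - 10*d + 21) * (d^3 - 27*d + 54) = d^5 - 10*d^4 - 6*d^3 + 324*d^2 - 1107*d + 1134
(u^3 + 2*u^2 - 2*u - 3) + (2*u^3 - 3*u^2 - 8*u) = 3*u^3 - u^2 - 10*u - 3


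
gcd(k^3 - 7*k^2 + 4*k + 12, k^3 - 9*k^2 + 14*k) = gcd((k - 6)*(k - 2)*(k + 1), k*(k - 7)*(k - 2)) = k - 2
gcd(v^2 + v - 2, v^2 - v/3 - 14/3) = v + 2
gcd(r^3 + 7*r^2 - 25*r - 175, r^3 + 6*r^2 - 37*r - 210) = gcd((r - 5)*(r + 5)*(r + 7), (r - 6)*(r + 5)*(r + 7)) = r^2 + 12*r + 35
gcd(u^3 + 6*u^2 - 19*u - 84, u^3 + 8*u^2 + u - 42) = u^2 + 10*u + 21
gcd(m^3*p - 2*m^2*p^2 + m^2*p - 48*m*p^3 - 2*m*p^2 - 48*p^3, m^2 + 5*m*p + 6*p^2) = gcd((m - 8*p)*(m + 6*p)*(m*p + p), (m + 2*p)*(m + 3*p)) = 1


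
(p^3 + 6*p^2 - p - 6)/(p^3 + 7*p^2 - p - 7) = (p + 6)/(p + 7)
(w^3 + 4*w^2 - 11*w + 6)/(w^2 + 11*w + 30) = (w^2 - 2*w + 1)/(w + 5)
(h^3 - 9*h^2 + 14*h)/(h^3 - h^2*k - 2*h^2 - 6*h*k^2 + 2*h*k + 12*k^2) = h*(h - 7)/(h^2 - h*k - 6*k^2)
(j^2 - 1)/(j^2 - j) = (j + 1)/j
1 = 1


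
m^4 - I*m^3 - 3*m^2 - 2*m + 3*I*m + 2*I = (m - 2)*(m + 1)^2*(m - I)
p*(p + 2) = p^2 + 2*p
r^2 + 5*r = r*(r + 5)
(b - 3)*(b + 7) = b^2 + 4*b - 21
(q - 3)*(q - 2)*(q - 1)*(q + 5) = q^4 - q^3 - 19*q^2 + 49*q - 30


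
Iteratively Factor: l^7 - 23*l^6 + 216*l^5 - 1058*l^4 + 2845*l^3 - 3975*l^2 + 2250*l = (l - 2)*(l^6 - 21*l^5 + 174*l^4 - 710*l^3 + 1425*l^2 - 1125*l) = (l - 5)*(l - 2)*(l^5 - 16*l^4 + 94*l^3 - 240*l^2 + 225*l) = (l - 5)*(l - 3)*(l - 2)*(l^4 - 13*l^3 + 55*l^2 - 75*l) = (l - 5)*(l - 3)^2*(l - 2)*(l^3 - 10*l^2 + 25*l) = (l - 5)^2*(l - 3)^2*(l - 2)*(l^2 - 5*l) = l*(l - 5)^2*(l - 3)^2*(l - 2)*(l - 5)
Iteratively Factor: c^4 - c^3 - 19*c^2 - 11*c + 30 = (c - 1)*(c^3 - 19*c - 30) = (c - 1)*(c + 3)*(c^2 - 3*c - 10) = (c - 5)*(c - 1)*(c + 3)*(c + 2)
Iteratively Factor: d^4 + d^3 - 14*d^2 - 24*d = (d + 3)*(d^3 - 2*d^2 - 8*d) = (d - 4)*(d + 3)*(d^2 + 2*d) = (d - 4)*(d + 2)*(d + 3)*(d)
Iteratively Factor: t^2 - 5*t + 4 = (t - 4)*(t - 1)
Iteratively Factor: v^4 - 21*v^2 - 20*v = (v + 1)*(v^3 - v^2 - 20*v) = (v - 5)*(v + 1)*(v^2 + 4*v) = v*(v - 5)*(v + 1)*(v + 4)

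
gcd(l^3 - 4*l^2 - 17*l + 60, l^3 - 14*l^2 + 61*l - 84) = l - 3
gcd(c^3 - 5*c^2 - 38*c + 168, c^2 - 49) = c - 7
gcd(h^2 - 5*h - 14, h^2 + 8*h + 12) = h + 2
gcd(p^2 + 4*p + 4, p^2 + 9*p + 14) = p + 2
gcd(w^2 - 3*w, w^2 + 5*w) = w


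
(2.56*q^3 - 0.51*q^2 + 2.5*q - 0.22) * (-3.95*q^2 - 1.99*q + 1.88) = -10.112*q^5 - 3.0799*q^4 - 4.0473*q^3 - 5.0648*q^2 + 5.1378*q - 0.4136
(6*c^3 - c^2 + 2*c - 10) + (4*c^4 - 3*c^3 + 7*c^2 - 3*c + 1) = 4*c^4 + 3*c^3 + 6*c^2 - c - 9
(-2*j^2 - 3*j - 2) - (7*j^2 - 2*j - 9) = -9*j^2 - j + 7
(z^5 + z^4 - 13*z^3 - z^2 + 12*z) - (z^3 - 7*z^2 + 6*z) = z^5 + z^4 - 14*z^3 + 6*z^2 + 6*z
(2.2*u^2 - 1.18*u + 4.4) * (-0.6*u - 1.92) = -1.32*u^3 - 3.516*u^2 - 0.374400000000001*u - 8.448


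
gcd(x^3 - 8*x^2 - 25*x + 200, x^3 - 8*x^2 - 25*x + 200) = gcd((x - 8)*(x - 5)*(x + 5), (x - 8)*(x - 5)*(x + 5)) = x^3 - 8*x^2 - 25*x + 200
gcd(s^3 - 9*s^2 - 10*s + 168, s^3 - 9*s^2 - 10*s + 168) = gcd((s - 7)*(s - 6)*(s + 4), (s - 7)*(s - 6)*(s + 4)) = s^3 - 9*s^2 - 10*s + 168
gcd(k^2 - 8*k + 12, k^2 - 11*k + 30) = k - 6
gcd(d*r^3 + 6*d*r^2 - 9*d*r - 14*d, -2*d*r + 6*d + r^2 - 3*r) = 1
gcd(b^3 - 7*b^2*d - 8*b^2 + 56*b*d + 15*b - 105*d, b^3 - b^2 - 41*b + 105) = b^2 - 8*b + 15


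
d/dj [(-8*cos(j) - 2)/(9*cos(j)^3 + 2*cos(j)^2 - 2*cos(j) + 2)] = 32*(-72*cos(j)^3 - 35*cos(j)^2 - 4*cos(j) + 10)*sin(j)/(-8*sin(j)^2 + 19*cos(j) + 9*cos(3*j) + 16)^2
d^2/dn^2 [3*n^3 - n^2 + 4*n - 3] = 18*n - 2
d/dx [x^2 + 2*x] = 2*x + 2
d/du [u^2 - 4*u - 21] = 2*u - 4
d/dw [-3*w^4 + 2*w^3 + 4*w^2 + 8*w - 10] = -12*w^3 + 6*w^2 + 8*w + 8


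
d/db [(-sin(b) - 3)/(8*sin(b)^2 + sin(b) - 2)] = (8*sin(b)^2 + 48*sin(b) + 5)*cos(b)/(8*sin(b)^2 + sin(b) - 2)^2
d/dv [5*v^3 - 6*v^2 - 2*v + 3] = 15*v^2 - 12*v - 2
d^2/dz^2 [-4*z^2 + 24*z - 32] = -8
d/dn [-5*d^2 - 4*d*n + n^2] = -4*d + 2*n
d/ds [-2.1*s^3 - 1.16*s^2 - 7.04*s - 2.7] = -6.3*s^2 - 2.32*s - 7.04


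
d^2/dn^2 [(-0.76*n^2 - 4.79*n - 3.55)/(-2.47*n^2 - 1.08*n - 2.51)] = (54.39187*n^3 + 101.678538*n^2 - 121.359498*n - 52.129742)/(15.069223*n^6 + 19.766916*n^5 + 54.582801*n^4 + 41.433768*n^3 + 55.466733*n^2 + 20.412324*n + 15.813251)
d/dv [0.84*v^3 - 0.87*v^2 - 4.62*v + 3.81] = 2.52*v^2 - 1.74*v - 4.62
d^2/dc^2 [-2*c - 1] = 0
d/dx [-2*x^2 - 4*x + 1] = -4*x - 4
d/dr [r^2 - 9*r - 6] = 2*r - 9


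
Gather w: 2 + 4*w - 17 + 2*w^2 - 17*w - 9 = 2*w^2 - 13*w - 24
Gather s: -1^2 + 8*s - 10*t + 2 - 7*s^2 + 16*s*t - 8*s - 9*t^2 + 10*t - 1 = -7*s^2 + 16*s*t - 9*t^2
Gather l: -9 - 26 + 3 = -32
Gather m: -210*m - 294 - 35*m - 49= -245*m - 343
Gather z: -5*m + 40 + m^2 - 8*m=m^2 - 13*m + 40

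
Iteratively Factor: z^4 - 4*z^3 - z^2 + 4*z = (z - 4)*(z^3 - z) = (z - 4)*(z - 1)*(z^2 + z) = (z - 4)*(z - 1)*(z + 1)*(z)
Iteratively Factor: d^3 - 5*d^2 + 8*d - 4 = (d - 2)*(d^2 - 3*d + 2) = (d - 2)*(d - 1)*(d - 2)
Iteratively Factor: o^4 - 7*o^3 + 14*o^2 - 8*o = (o - 1)*(o^3 - 6*o^2 + 8*o) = (o - 4)*(o - 1)*(o^2 - 2*o) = o*(o - 4)*(o - 1)*(o - 2)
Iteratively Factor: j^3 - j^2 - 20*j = (j + 4)*(j^2 - 5*j) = (j - 5)*(j + 4)*(j)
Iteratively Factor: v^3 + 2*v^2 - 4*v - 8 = (v - 2)*(v^2 + 4*v + 4) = (v - 2)*(v + 2)*(v + 2)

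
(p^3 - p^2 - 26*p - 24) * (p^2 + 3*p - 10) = p^5 + 2*p^4 - 39*p^3 - 92*p^2 + 188*p + 240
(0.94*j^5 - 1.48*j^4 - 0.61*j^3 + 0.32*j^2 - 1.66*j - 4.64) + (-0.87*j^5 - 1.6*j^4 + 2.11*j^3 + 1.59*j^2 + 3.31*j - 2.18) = 0.07*j^5 - 3.08*j^4 + 1.5*j^3 + 1.91*j^2 + 1.65*j - 6.82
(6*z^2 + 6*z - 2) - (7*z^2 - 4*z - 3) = -z^2 + 10*z + 1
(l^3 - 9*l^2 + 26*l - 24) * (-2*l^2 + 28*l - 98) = -2*l^5 + 46*l^4 - 402*l^3 + 1658*l^2 - 3220*l + 2352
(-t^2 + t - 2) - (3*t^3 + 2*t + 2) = -3*t^3 - t^2 - t - 4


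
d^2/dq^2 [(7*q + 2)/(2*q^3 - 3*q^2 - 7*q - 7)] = 2*(84*q^5 - 78*q^4 + 65*q^3 + 558*q^2 - 231*q - 287)/(8*q^9 - 36*q^8 - 30*q^7 + 141*q^6 + 357*q^5 - 42*q^4 - 931*q^3 - 1470*q^2 - 1029*q - 343)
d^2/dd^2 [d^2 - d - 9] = 2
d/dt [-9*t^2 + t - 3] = 1 - 18*t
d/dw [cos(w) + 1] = -sin(w)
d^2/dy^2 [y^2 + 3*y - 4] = 2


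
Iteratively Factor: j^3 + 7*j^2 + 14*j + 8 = (j + 2)*(j^2 + 5*j + 4) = (j + 1)*(j + 2)*(j + 4)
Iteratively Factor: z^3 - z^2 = (z)*(z^2 - z) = z^2*(z - 1)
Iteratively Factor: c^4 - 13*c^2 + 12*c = (c - 3)*(c^3 + 3*c^2 - 4*c) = (c - 3)*(c + 4)*(c^2 - c) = (c - 3)*(c - 1)*(c + 4)*(c)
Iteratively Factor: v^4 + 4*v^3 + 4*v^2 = (v + 2)*(v^3 + 2*v^2) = v*(v + 2)*(v^2 + 2*v) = v^2*(v + 2)*(v + 2)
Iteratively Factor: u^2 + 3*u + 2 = (u + 1)*(u + 2)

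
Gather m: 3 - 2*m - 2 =1 - 2*m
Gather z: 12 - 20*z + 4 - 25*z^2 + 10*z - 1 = -25*z^2 - 10*z + 15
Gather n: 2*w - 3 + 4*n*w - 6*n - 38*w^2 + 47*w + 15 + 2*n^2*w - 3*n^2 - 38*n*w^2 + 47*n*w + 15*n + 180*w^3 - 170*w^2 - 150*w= n^2*(2*w - 3) + n*(-38*w^2 + 51*w + 9) + 180*w^3 - 208*w^2 - 101*w + 12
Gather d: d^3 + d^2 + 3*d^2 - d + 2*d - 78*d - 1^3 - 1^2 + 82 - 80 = d^3 + 4*d^2 - 77*d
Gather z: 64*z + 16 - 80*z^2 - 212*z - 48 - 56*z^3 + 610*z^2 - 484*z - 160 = -56*z^3 + 530*z^2 - 632*z - 192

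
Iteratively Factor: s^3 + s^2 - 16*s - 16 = (s - 4)*(s^2 + 5*s + 4) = (s - 4)*(s + 4)*(s + 1)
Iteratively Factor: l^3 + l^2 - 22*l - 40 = (l + 4)*(l^2 - 3*l - 10) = (l + 2)*(l + 4)*(l - 5)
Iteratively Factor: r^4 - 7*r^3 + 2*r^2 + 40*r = (r)*(r^3 - 7*r^2 + 2*r + 40) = r*(r - 5)*(r^2 - 2*r - 8) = r*(r - 5)*(r + 2)*(r - 4)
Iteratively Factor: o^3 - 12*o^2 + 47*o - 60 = (o - 4)*(o^2 - 8*o + 15) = (o - 4)*(o - 3)*(o - 5)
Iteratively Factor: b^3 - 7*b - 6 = (b + 1)*(b^2 - b - 6) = (b + 1)*(b + 2)*(b - 3)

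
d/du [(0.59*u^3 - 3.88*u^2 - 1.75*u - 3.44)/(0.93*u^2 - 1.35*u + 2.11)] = (0.5487*u^4 - 1.593*u^3 + 10.6002*u^2 - 9.9752*u - 8.3365)/(0.8649*u^4 - 2.511*u^3 + 5.7471*u^2 - 5.697*u + 4.4521)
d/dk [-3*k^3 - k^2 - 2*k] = -9*k^2 - 2*k - 2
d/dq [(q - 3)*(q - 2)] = 2*q - 5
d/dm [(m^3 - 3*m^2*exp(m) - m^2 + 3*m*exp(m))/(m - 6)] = (-3*m^3*exp(m) + 2*m^3 + 18*m^2*exp(m) - 19*m^2 + 18*m*exp(m) + 12*m - 18*exp(m))/(m^2 - 12*m + 36)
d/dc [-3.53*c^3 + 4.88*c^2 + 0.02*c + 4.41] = -10.59*c^2 + 9.76*c + 0.02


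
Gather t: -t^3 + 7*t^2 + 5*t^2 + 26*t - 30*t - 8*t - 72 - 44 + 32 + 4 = -t^3 + 12*t^2 - 12*t - 80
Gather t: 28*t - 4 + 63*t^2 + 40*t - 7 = 63*t^2 + 68*t - 11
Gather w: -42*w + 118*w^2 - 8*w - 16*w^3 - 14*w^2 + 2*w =-16*w^3 + 104*w^2 - 48*w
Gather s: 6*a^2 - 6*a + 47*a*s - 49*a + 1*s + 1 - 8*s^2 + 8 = 6*a^2 - 55*a - 8*s^2 + s*(47*a + 1) + 9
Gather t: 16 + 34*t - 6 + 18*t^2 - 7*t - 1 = 18*t^2 + 27*t + 9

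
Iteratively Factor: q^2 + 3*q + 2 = (q + 1)*(q + 2)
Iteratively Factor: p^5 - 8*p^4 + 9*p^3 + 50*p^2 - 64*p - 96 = (p - 3)*(p^4 - 5*p^3 - 6*p^2 + 32*p + 32) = (p - 4)*(p - 3)*(p^3 - p^2 - 10*p - 8) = (p - 4)*(p - 3)*(p + 1)*(p^2 - 2*p - 8) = (p - 4)*(p - 3)*(p + 1)*(p + 2)*(p - 4)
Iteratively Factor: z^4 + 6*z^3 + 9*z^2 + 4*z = (z)*(z^3 + 6*z^2 + 9*z + 4) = z*(z + 1)*(z^2 + 5*z + 4) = z*(z + 1)*(z + 4)*(z + 1)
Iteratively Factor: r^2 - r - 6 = (r - 3)*(r + 2)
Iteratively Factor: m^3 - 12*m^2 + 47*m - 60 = (m - 3)*(m^2 - 9*m + 20) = (m - 5)*(m - 3)*(m - 4)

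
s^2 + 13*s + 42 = (s + 6)*(s + 7)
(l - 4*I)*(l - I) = l^2 - 5*I*l - 4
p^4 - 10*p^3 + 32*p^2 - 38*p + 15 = (p - 5)*(p - 3)*(p - 1)^2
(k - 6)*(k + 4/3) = k^2 - 14*k/3 - 8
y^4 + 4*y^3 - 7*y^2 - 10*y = y*(y - 2)*(y + 1)*(y + 5)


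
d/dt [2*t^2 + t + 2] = 4*t + 1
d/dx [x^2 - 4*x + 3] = 2*x - 4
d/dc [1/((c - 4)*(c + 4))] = -2*c/(c^4 - 32*c^2 + 256)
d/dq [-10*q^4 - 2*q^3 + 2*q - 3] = -40*q^3 - 6*q^2 + 2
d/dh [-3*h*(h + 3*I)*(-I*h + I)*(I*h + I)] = -12*h^3 - 27*I*h^2 + 6*h + 9*I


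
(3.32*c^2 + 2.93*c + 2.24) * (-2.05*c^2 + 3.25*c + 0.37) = -6.806*c^4 + 4.7835*c^3 + 6.1589*c^2 + 8.3641*c + 0.8288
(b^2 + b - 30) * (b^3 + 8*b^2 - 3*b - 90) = b^5 + 9*b^4 - 25*b^3 - 333*b^2 + 2700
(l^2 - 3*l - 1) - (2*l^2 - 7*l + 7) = -l^2 + 4*l - 8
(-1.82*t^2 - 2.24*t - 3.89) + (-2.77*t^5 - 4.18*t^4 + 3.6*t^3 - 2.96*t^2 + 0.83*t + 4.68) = -2.77*t^5 - 4.18*t^4 + 3.6*t^3 - 4.78*t^2 - 1.41*t + 0.79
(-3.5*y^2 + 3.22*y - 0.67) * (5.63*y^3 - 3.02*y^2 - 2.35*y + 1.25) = -19.705*y^5 + 28.6986*y^4 - 5.2715*y^3 - 9.9186*y^2 + 5.5995*y - 0.8375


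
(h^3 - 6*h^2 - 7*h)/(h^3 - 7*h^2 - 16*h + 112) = h*(h + 1)/(h^2 - 16)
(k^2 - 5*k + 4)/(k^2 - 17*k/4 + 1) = 4*(k - 1)/(4*k - 1)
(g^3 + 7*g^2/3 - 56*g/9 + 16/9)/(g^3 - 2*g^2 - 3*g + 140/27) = 3*(3*g^2 + 11*g - 4)/(9*g^2 - 6*g - 35)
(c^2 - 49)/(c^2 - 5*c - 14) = (c + 7)/(c + 2)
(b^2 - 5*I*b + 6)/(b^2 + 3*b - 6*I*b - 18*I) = (b + I)/(b + 3)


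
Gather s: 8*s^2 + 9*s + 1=8*s^2 + 9*s + 1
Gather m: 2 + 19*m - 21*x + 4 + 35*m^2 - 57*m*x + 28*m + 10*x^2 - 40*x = 35*m^2 + m*(47 - 57*x) + 10*x^2 - 61*x + 6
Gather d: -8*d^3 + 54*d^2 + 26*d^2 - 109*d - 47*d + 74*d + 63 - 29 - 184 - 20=-8*d^3 + 80*d^2 - 82*d - 170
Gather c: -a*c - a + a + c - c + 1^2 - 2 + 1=-a*c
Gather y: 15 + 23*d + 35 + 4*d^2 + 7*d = 4*d^2 + 30*d + 50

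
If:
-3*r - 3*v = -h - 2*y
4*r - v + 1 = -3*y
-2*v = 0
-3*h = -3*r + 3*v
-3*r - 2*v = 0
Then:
No Solution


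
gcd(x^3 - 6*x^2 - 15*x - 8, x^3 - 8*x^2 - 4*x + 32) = x - 8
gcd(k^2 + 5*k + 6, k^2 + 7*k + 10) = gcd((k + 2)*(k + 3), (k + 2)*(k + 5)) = k + 2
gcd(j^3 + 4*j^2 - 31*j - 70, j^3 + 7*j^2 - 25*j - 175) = j^2 + 2*j - 35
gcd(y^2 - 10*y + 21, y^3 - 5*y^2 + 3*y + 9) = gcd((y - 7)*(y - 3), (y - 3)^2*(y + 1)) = y - 3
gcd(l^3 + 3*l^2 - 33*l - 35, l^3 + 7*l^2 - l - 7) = l^2 + 8*l + 7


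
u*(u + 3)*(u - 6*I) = u^3 + 3*u^2 - 6*I*u^2 - 18*I*u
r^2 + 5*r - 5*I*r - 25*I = (r + 5)*(r - 5*I)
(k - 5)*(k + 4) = k^2 - k - 20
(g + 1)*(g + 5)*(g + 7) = g^3 + 13*g^2 + 47*g + 35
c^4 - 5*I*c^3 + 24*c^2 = c^2*(c - 8*I)*(c + 3*I)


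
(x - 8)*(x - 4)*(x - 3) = x^3 - 15*x^2 + 68*x - 96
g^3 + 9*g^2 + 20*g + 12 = (g + 1)*(g + 2)*(g + 6)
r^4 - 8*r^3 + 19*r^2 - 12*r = r*(r - 4)*(r - 3)*(r - 1)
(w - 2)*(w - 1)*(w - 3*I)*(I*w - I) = I*w^4 + 3*w^3 - 4*I*w^3 - 12*w^2 + 5*I*w^2 + 15*w - 2*I*w - 6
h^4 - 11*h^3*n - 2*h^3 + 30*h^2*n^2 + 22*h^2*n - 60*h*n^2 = h*(h - 2)*(h - 6*n)*(h - 5*n)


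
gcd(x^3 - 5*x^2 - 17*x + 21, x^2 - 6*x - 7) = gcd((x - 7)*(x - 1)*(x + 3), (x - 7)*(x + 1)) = x - 7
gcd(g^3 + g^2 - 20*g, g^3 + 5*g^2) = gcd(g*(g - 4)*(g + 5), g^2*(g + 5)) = g^2 + 5*g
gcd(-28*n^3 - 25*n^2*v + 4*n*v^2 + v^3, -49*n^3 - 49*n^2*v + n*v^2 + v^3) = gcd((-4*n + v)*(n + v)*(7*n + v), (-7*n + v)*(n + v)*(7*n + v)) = 7*n^2 + 8*n*v + v^2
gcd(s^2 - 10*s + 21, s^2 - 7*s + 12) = s - 3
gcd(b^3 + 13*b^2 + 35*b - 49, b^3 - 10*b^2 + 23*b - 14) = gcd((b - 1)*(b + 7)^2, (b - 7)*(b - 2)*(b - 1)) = b - 1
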